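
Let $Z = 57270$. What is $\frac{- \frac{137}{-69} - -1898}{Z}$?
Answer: $\frac{131099}{3951630} \approx 0.033176$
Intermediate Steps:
$\frac{- \frac{137}{-69} - -1898}{Z} = \frac{- \frac{137}{-69} - -1898}{57270} = \left(\left(-137\right) \left(- \frac{1}{69}\right) + 1898\right) \frac{1}{57270} = \left(\frac{137}{69} + 1898\right) \frac{1}{57270} = \frac{131099}{69} \cdot \frac{1}{57270} = \frac{131099}{3951630}$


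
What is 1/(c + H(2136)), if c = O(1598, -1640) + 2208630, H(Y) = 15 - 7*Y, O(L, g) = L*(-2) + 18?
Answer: 1/2190515 ≈ 4.5651e-7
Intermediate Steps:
O(L, g) = 18 - 2*L (O(L, g) = -2*L + 18 = 18 - 2*L)
c = 2205452 (c = (18 - 2*1598) + 2208630 = (18 - 3196) + 2208630 = -3178 + 2208630 = 2205452)
1/(c + H(2136)) = 1/(2205452 + (15 - 7*2136)) = 1/(2205452 + (15 - 14952)) = 1/(2205452 - 14937) = 1/2190515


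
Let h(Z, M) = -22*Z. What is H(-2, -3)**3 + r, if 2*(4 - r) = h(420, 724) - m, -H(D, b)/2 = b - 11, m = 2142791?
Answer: 2195943/2 ≈ 1.0980e+6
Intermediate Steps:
H(D, b) = 22 - 2*b (H(D, b) = -2*(b - 11) = -2*(-11 + b) = 22 - 2*b)
r = 2152039/2 (r = 4 - (-22*420 - 1*2142791)/2 = 4 - (-9240 - 2142791)/2 = 4 - 1/2*(-2152031) = 4 + 2152031/2 = 2152039/2 ≈ 1.0760e+6)
H(-2, -3)**3 + r = (22 - 2*(-3))**3 + 2152039/2 = (22 + 6)**3 + 2152039/2 = 28**3 + 2152039/2 = 21952 + 2152039/2 = 2195943/2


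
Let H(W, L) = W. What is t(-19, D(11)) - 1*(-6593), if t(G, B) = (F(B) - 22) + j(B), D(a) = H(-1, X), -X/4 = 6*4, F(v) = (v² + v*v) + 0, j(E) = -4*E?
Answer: 6577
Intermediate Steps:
F(v) = 2*v² (F(v) = (v² + v²) + 0 = 2*v² + 0 = 2*v²)
X = -96 (X = -24*4 = -4*24 = -96)
D(a) = -1
t(G, B) = -22 - 4*B + 2*B² (t(G, B) = (2*B² - 22) - 4*B = (-22 + 2*B²) - 4*B = -22 - 4*B + 2*B²)
t(-19, D(11)) - 1*(-6593) = (-22 - 4*(-1) + 2*(-1)²) - 1*(-6593) = (-22 + 4 + 2*1) + 6593 = (-22 + 4 + 2) + 6593 = -16 + 6593 = 6577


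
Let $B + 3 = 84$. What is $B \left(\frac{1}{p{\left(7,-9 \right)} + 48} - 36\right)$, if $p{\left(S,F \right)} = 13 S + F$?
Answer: $- \frac{378999}{130} \approx -2915.4$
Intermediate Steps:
$B = 81$ ($B = -3 + 84 = 81$)
$p{\left(S,F \right)} = F + 13 S$
$B \left(\frac{1}{p{\left(7,-9 \right)} + 48} - 36\right) = 81 \left(\frac{1}{\left(-9 + 13 \cdot 7\right) + 48} - 36\right) = 81 \left(\frac{1}{\left(-9 + 91\right) + 48} - 36\right) = 81 \left(\frac{1}{82 + 48} - 36\right) = 81 \left(\frac{1}{130} - 36\right) = 81 \left(- \frac{4679}{130}\right) = - \frac{378999}{130}$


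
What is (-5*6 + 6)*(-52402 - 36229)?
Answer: 2127144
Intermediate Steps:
(-5*6 + 6)*(-52402 - 36229) = (-30 + 6)*(-88631) = -24*(-88631) = 2127144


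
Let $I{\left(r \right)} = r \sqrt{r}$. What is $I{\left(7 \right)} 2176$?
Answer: $15232 \sqrt{7} \approx 40300.0$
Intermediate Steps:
$I{\left(r \right)} = r^{\frac{3}{2}}$
$I{\left(7 \right)} 2176 = 7^{\frac{3}{2}} \cdot 2176 = 7 \sqrt{7} \cdot 2176 = 15232 \sqrt{7}$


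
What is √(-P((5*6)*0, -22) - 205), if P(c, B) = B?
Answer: I*√183 ≈ 13.528*I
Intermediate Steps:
√(-P((5*6)*0, -22) - 205) = √(-1*(-22) - 205) = √(22 - 205) = √(-183) = I*√183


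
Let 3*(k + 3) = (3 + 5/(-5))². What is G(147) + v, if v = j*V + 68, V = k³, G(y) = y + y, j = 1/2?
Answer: 19423/54 ≈ 359.69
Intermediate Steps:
j = ½ ≈ 0.50000
k = -5/3 (k = -3 + (3 + 5/(-5))²/3 = -3 + (3 + 5*(-⅕))²/3 = -3 + (3 - 1)²/3 = -3 + (⅓)*2² = -3 + (⅓)*4 = -3 + 4/3 = -5/3 ≈ -1.6667)
G(y) = 2*y
V = -125/27 (V = (-5/3)³ = -125/27 ≈ -4.6296)
v = 3547/54 (v = (½)*(-125/27) + 68 = -125/54 + 68 = 3547/54 ≈ 65.685)
G(147) + v = 2*147 + 3547/54 = 294 + 3547/54 = 19423/54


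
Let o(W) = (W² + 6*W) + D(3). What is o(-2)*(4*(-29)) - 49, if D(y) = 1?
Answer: 763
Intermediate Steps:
o(W) = 1 + W² + 6*W (o(W) = (W² + 6*W) + 1 = 1 + W² + 6*W)
o(-2)*(4*(-29)) - 49 = (1 + (-2)² + 6*(-2))*(4*(-29)) - 49 = (1 + 4 - 12)*(-116) - 49 = -7*(-116) - 49 = 812 - 49 = 763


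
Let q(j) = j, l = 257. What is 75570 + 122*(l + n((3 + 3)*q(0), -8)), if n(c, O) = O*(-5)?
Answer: 111804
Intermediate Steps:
n(c, O) = -5*O
75570 + 122*(l + n((3 + 3)*q(0), -8)) = 75570 + 122*(257 - 5*(-8)) = 75570 + 122*(257 + 40) = 75570 + 122*297 = 75570 + 36234 = 111804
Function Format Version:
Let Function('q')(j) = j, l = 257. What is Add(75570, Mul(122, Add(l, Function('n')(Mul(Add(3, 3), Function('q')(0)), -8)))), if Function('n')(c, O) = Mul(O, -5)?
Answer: 111804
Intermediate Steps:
Function('n')(c, O) = Mul(-5, O)
Add(75570, Mul(122, Add(l, Function('n')(Mul(Add(3, 3), Function('q')(0)), -8)))) = Add(75570, Mul(122, Add(257, Mul(-5, -8)))) = Add(75570, Mul(122, Add(257, 40))) = Add(75570, Mul(122, 297)) = Add(75570, 36234) = 111804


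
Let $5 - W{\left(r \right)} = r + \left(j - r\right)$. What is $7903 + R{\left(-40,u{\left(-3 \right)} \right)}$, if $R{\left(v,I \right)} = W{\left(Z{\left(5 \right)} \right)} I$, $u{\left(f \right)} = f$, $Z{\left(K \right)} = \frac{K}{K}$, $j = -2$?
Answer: $7882$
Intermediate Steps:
$Z{\left(K \right)} = 1$
$W{\left(r \right)} = 7$ ($W{\left(r \right)} = 5 - \left(r - \left(2 + r\right)\right) = 5 - -2 = 5 + 2 = 7$)
$R{\left(v,I \right)} = 7 I$
$7903 + R{\left(-40,u{\left(-3 \right)} \right)} = 7903 + 7 \left(-3\right) = 7903 - 21 = 7882$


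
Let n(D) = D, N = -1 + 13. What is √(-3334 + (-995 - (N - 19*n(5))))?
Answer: I*√4246 ≈ 65.161*I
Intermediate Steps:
N = 12
√(-3334 + (-995 - (N - 19*n(5)))) = √(-3334 + (-995 - (12 - 19*5))) = √(-3334 + (-995 - (12 - 95))) = √(-3334 + (-995 - 1*(-83))) = √(-3334 + (-995 + 83)) = √(-3334 - 912) = √(-4246) = I*√4246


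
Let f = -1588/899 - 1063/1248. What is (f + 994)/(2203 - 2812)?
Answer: -1112282827/683268768 ≈ -1.6279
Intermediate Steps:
f = -2937461/1121952 (f = -1588*1/899 - 1063*1/1248 = -1588/899 - 1063/1248 = -2937461/1121952 ≈ -2.6182)
(f + 994)/(2203 - 2812) = (-2937461/1121952 + 994)/(2203 - 2812) = (1112282827/1121952)/(-609) = (1112282827/1121952)*(-1/609) = -1112282827/683268768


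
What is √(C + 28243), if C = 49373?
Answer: 84*√11 ≈ 278.60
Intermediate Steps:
√(C + 28243) = √(49373 + 28243) = √77616 = 84*√11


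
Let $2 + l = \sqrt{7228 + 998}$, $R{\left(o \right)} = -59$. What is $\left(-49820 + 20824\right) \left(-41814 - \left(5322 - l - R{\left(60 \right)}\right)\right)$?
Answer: $1368524212 - 86988 \sqrt{914} \approx 1.3659 \cdot 10^{9}$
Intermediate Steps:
$l = -2 + 3 \sqrt{914}$ ($l = -2 + \sqrt{7228 + 998} = -2 + \sqrt{8226} = -2 + 3 \sqrt{914} \approx 88.697$)
$\left(-49820 + 20824\right) \left(-41814 - \left(5322 - l - R{\left(60 \right)}\right)\right) = \left(-49820 + 20824\right) \left(-41814 - \left(5383 - 3 \sqrt{914}\right)\right) = - 28996 \left(-41814 - \left(5383 - 3 \sqrt{914}\right)\right) = - 28996 \left(-47197 + 3 \sqrt{914}\right) = 1368524212 - 86988 \sqrt{914}$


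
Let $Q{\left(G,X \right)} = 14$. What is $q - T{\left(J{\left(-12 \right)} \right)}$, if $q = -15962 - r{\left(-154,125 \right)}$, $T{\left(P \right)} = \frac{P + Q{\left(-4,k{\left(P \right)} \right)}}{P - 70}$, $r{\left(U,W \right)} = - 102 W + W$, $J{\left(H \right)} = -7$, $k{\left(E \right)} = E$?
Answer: $- \frac{36706}{11} \approx -3336.9$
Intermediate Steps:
$r{\left(U,W \right)} = - 101 W$
$T{\left(P \right)} = \frac{14 + P}{-70 + P}$ ($T{\left(P \right)} = \frac{P + 14}{P - 70} = \frac{14 + P}{-70 + P}$)
$q = -3337$ ($q = -15962 - \left(-101\right) 125 = -15962 - -12625 = -15962 + 12625 = -3337$)
$q - T{\left(J{\left(-12 \right)} \right)} = -3337 - \frac{14 - 7}{-70 - 7} = -3337 - \frac{1}{-77} \cdot 7 = -3337 - \left(- \frac{1}{77}\right) 7 = -3337 - - \frac{1}{11} = -3337 + \frac{1}{11} = - \frac{36706}{11}$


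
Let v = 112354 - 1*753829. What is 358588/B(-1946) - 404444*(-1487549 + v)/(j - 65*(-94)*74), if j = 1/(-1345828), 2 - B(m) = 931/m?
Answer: 859110107290094990168/419258340952191 ≈ 2.0491e+6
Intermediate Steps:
v = -641475 (v = 112354 - 753829 = -641475)
B(m) = 2 - 931/m
j = -1/1345828 ≈ -7.4304e-7
358588/B(-1946) - 404444*(-1487549 + v)/(j - 65*(-94)*74) = 358588/(2 - 931/(-1946)) - 404444*(-1487549 - 641475)/(-1/1345828 - 65*(-94)*74) = 358588/(2 - 931*(-1/1946)) - 404444*(-2129024/(-1/1345828 + 6110*74)) = 358588/(2 + 133/278) - 404444*(-2129024/(-1/1345828 + 452140)) = 358588/(689/278) - 404444/((608502671919/1345828)*(-1/2129024)) = 358588*(278/689) - 404444/(-608502671919/2865300111872) = 99687464/689 - 404444*(-2865300111872/608502671919) = 99687464/689 + 1158853438445959168/608502671919 = 859110107290094990168/419258340952191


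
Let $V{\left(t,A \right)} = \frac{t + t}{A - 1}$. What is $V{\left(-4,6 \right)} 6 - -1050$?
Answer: $\frac{5202}{5} \approx 1040.4$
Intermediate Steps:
$V{\left(t,A \right)} = \frac{2 t}{-1 + A}$
$V{\left(-4,6 \right)} 6 - -1050 = 2 \left(-4\right) \frac{1}{-1 + 6} \cdot 6 - -1050 = 2 \left(-4\right) \frac{1}{5} \cdot 6 + 1050 = \left(- \frac{8}{5}\right) 6 + 1050 = - \frac{48}{5} + 1050 = \frac{5202}{5}$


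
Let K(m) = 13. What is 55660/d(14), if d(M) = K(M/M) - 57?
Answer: -1265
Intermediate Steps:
d(M) = -44 (d(M) = 13 - 57 = -44)
55660/d(14) = 55660/(-44) = 55660*(-1/44) = -1265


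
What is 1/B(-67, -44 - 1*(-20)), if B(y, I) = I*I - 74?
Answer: 1/502 ≈ 0.0019920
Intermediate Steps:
B(y, I) = -74 + I² (B(y, I) = I² - 74 = -74 + I²)
1/B(-67, -44 - 1*(-20)) = 1/(-74 + (-44 - 1*(-20))²) = 1/(-74 + (-44 + 20)²) = 1/(-74 + (-24)²) = 1/(-74 + 576) = 1/502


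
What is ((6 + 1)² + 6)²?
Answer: 3025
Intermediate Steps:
((6 + 1)² + 6)² = (7² + 6)² = (49 + 6)² = 55² = 3025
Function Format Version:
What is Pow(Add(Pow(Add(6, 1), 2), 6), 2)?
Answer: 3025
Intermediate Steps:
Pow(Add(Pow(Add(6, 1), 2), 6), 2) = Pow(Add(Pow(7, 2), 6), 2) = Pow(Add(49, 6), 2) = Pow(55, 2) = 3025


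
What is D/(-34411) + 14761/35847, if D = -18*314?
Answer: 710548015/1233531117 ≈ 0.57603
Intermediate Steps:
D = -5652
D/(-34411) + 14761/35847 = -5652/(-34411) + 14761/35847 = -5652*(-1/34411) + 14761*(1/35847) = 5652/34411 + 14761/35847 = 710548015/1233531117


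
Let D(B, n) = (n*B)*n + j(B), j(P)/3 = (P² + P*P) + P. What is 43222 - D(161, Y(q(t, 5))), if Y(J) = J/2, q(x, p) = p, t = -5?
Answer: -455173/4 ≈ -1.1379e+5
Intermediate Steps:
j(P) = 3*P + 6*P² (j(P) = 3*((P² + P*P) + P) = 3*((P² + P²) + P) = 3*(2*P² + P) = 3*(P + 2*P²) = 3*P + 6*P²)
Y(J) = J/2 (Y(J) = J*(½) = J/2)
D(B, n) = B*n² + 3*B*(1 + 2*B) (D(B, n) = (n*B)*n + 3*B*(1 + 2*B) = (B*n)*n + 3*B*(1 + 2*B) = B*n² + 3*B*(1 + 2*B))
43222 - D(161, Y(q(t, 5))) = 43222 - 161*(3 + ((½)*5)² + 6*161) = 43222 - 161*(3 + (5/2)² + 966) = 43222 - 161*(3 + 25/4 + 966) = 43222 - 161*3901/4 = 43222 - 1*628061/4 = 43222 - 628061/4 = -455173/4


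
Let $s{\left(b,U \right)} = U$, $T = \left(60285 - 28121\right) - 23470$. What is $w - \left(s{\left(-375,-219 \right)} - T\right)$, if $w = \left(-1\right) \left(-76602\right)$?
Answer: $85515$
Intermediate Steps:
$T = 8694$ ($T = 32164 - 23470 = 8694$)
$w = 76602$
$w - \left(s{\left(-375,-219 \right)} - T\right) = 76602 - \left(-219 - 8694\right) = 76602 - -8913 = 76602 + 8913 = 85515$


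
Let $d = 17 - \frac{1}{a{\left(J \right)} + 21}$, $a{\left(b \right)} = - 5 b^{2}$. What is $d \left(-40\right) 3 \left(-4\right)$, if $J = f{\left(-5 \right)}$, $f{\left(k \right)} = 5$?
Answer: $\frac{106140}{13} \approx 8164.6$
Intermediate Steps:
$J = 5$
$d = \frac{1769}{104}$ ($d = 17 - \frac{1}{- 5 \cdot 5^{2} + 21} = 17 - \frac{1}{\left(-5\right) 25 + 21} = 17 - \frac{1}{-125 + 21} = 17 - \frac{1}{-104} = 17 - - \frac{1}{104} = 17 + \frac{1}{104} = \frac{1769}{104} \approx 17.01$)
$d \left(-40\right) 3 \left(-4\right) = \frac{1769}{104} \left(-40\right) 3 \left(-4\right) = \left(- \frac{8845}{13}\right) \left(-12\right) = \frac{106140}{13}$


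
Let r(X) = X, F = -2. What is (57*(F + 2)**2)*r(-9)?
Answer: 0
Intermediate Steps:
(57*(F + 2)**2)*r(-9) = (57*(-2 + 2)**2)*(-9) = (57*0**2)*(-9) = (57*0)*(-9) = 0*(-9) = 0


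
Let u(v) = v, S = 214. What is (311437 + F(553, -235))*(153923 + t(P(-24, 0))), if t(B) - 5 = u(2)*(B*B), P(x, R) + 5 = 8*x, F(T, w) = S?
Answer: 72161542446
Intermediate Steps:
F(T, w) = 214
P(x, R) = -5 + 8*x
t(B) = 5 + 2*B² (t(B) = 5 + 2*(B*B) = 5 + 2*B²)
(311437 + F(553, -235))*(153923 + t(P(-24, 0))) = (311437 + 214)*(153923 + (5 + 2*(-5 + 8*(-24))²)) = 311651*(153923 + (5 + 2*(-5 - 192)²)) = 311651*(153923 + (5 + 2*(-197)²)) = 311651*(153923 + (5 + 2*38809)) = 311651*(153923 + (5 + 77618)) = 311651*(153923 + 77623) = 311651*231546 = 72161542446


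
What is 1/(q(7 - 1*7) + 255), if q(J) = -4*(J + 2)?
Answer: 1/247 ≈ 0.0040486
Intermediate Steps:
q(J) = -8 - 4*J (q(J) = -4*(2 + J) = -8 - 4*J)
1/(q(7 - 1*7) + 255) = 1/((-8 - 4*(7 - 1*7)) + 255) = 1/((-8 - 4*(7 - 7)) + 255) = 1/((-8 - 4*0) + 255) = 1/((-8 + 0) + 255) = 1/(-8 + 255) = 1/247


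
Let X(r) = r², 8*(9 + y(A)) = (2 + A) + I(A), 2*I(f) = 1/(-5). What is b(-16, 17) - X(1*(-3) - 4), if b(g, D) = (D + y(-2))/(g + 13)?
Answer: -4133/80 ≈ -51.662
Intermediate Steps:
I(f) = -⅒ (I(f) = (½)/(-5) = (½)*(-⅕) = -⅒)
y(A) = -701/80 + A/8 (y(A) = -9 + ((2 + A) - ⅒)/8 = -9 + (19/10 + A)/8 = -9 + (19/80 + A/8) = -701/80 + A/8)
b(g, D) = (-721/80 + D)/(13 + g) (b(g, D) = (D + (-701/80 + (⅛)*(-2)))/(g + 13) = (D + (-701/80 - ¼))/(13 + g) = (D - 721/80)/(13 + g) = (-721/80 + D)/(13 + g))
b(-16, 17) - X(1*(-3) - 4) = (-721/80 + 17)/(13 - 16) - (1*(-3) - 4)² = (639/80)/(-3) - (-3 - 4)² = -⅓*639/80 - 1*(-7)² = -213/80 - 1*49 = -213/80 - 49 = -4133/80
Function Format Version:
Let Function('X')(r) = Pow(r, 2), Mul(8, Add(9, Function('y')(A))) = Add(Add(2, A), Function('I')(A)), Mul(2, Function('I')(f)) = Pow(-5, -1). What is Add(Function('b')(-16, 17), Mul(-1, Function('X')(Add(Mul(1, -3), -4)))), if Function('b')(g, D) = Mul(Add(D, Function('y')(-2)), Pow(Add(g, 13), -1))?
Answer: Rational(-4133, 80) ≈ -51.662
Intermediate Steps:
Function('I')(f) = Rational(-1, 10) (Function('I')(f) = Mul(Rational(1, 2), Pow(-5, -1)) = Mul(Rational(1, 2), Rational(-1, 5)) = Rational(-1, 10))
Function('y')(A) = Add(Rational(-701, 80), Mul(Rational(1, 8), A)) (Function('y')(A) = Add(-9, Mul(Rational(1, 8), Add(Add(2, A), Rational(-1, 10)))) = Add(-9, Mul(Rational(1, 8), Add(Rational(19, 10), A))) = Add(-9, Add(Rational(19, 80), Mul(Rational(1, 8), A))) = Add(Rational(-701, 80), Mul(Rational(1, 8), A)))
Function('b')(g, D) = Mul(Pow(Add(13, g), -1), Add(Rational(-721, 80), D)) (Function('b')(g, D) = Mul(Add(D, Add(Rational(-701, 80), Mul(Rational(1, 8), -2))), Pow(Add(g, 13), -1)) = Mul(Add(D, Add(Rational(-701, 80), Rational(-1, 4))), Pow(Add(13, g), -1)) = Mul(Add(D, Rational(-721, 80)), Pow(Add(13, g), -1)) = Mul(Add(Rational(-721, 80), D), Pow(Add(13, g), -1)) = Mul(Pow(Add(13, g), -1), Add(Rational(-721, 80), D)))
Add(Function('b')(-16, 17), Mul(-1, Function('X')(Add(Mul(1, -3), -4)))) = Add(Mul(Pow(Add(13, -16), -1), Add(Rational(-721, 80), 17)), Mul(-1, Pow(Add(Mul(1, -3), -4), 2))) = Add(Mul(Pow(-3, -1), Rational(639, 80)), Mul(-1, Pow(Add(-3, -4), 2))) = Add(Mul(Rational(-1, 3), Rational(639, 80)), Mul(-1, Pow(-7, 2))) = Add(Rational(-213, 80), Mul(-1, 49)) = Add(Rational(-213, 80), -49) = Rational(-4133, 80)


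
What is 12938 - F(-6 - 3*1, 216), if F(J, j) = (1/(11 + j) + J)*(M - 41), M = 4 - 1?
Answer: 2859330/227 ≈ 12596.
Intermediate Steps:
M = 3
F(J, j) = -38*J - 38/(11 + j) (F(J, j) = (1/(11 + j) + J)*(3 - 41) = (J + 1/(11 + j))*(-38) = -38*J - 38/(11 + j))
12938 - F(-6 - 3*1, 216) = 12938 - 38*(-1 - 11*(-6 - 3*1) - 1*(-6 - 3*1)*216)/(11 + 216) = 12938 - 38*(-1 - 11*(-6 - 3) - 1*(-6 - 3)*216)/227 = 12938 - 38*(-1 - 11*(-9) - 1*(-9)*216)/227 = 12938 - 38*(-1 + 99 + 1944)/227 = 12938 - 38*2042/227 = 12938 - 1*77596/227 = 12938 - 77596/227 = 2859330/227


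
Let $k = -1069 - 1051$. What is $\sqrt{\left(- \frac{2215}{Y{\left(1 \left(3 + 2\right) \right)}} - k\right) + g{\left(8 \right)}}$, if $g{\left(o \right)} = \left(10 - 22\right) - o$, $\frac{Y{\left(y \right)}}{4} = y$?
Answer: $\frac{\sqrt{7957}}{2} \approx 44.601$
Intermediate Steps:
$Y{\left(y \right)} = 4 y$
$k = -2120$
$g{\left(o \right)} = -12 - o$ ($g{\left(o \right)} = \left(10 - 22\right) - o = -12 - o$)
$\sqrt{\left(- \frac{2215}{Y{\left(1 \left(3 + 2\right) \right)}} - k\right) + g{\left(8 \right)}} = \sqrt{\left(- \frac{2215}{4 \cdot 1 \left(3 + 2\right)} - -2120\right) - 20} = \sqrt{\left(- \frac{2215}{4 \cdot 1 \cdot 5} + 2120\right) - 20} = \sqrt{\left(- \frac{2215}{4 \cdot 5} + 2120\right) - 20} = \sqrt{\left(- \frac{2215}{20} + 2120\right) - 20} = \sqrt{\left(\left(-2215\right) \frac{1}{20} + 2120\right) - 20} = \sqrt{\left(- \frac{443}{4} + 2120\right) - 20} = \sqrt{\frac{8037}{4} - 20} = \sqrt{\frac{7957}{4}} = \frac{\sqrt{7957}}{2}$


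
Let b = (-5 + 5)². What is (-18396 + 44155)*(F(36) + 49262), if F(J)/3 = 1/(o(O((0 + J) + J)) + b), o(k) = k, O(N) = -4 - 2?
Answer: 2537853957/2 ≈ 1.2689e+9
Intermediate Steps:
O(N) = -6
b = 0 (b = 0² = 0)
F(J) = -½ (F(J) = 3/(-6 + 0) = 3/(-6) = 3*(-⅙) = -½)
(-18396 + 44155)*(F(36) + 49262) = (-18396 + 44155)*(-½ + 49262) = 25759*(98523/2) = 2537853957/2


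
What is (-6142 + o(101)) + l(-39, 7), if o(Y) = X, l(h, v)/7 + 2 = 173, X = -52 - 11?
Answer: -5008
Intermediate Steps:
X = -63
l(h, v) = 1197 (l(h, v) = -14 + 7*173 = -14 + 1211 = 1197)
o(Y) = -63
(-6142 + o(101)) + l(-39, 7) = (-6142 - 63) + 1197 = -6205 + 1197 = -5008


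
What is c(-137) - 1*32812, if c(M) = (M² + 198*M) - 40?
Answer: -41209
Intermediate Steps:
c(M) = -40 + M² + 198*M
c(-137) - 1*32812 = (-40 + (-137)² + 198*(-137)) - 1*32812 = (-40 + 18769 - 27126) - 32812 = -8397 - 32812 = -41209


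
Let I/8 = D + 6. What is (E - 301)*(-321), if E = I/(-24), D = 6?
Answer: 97905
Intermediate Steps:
I = 96 (I = 8*(6 + 6) = 8*12 = 96)
E = -4 (E = 96/(-24) = 96*(-1/24) = -4)
(E - 301)*(-321) = (-4 - 301)*(-321) = -305*(-321) = 97905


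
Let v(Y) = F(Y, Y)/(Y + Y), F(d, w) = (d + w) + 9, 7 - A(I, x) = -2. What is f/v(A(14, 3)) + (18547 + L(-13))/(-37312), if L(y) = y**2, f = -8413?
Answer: -156966965/27984 ≈ -5609.2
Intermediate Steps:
A(I, x) = 9 (A(I, x) = 7 - 1*(-2) = 7 + 2 = 9)
F(d, w) = 9 + d + w
v(Y) = (9 + 2*Y)/(2*Y) (v(Y) = (9 + Y + Y)/(Y + Y) = (9 + 2*Y)/((2*Y)) = (9 + 2*Y)*(1/(2*Y)) = (9 + 2*Y)/(2*Y))
f/v(A(14, 3)) + (18547 + L(-13))/(-37312) = -8413*9/(9/2 + 9) + (18547 + (-13)**2)/(-37312) = -8413/((1/9)*(27/2)) + (18547 + 169)*(-1/37312) = -8413/3/2 + 18716*(-1/37312) = -8413*2/3 - 4679/9328 = -16826/3 - 4679/9328 = -156966965/27984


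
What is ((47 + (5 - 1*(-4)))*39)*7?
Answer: 15288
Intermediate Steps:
((47 + (5 - 1*(-4)))*39)*7 = ((47 + (5 + 4))*39)*7 = ((47 + 9)*39)*7 = (56*39)*7 = 2184*7 = 15288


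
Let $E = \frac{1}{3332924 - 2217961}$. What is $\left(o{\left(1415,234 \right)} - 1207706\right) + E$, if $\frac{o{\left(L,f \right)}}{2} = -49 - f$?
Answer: $- \frac{1347178573935}{1114963} \approx -1.2083 \cdot 10^{6}$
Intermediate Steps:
$o{\left(L,f \right)} = -98 - 2 f$ ($o{\left(L,f \right)} = 2 \left(-49 - f\right) = -98 - 2 f$)
$E = \frac{1}{1114963} \approx 8.9689 \cdot 10^{-7}$
$\left(o{\left(1415,234 \right)} - 1207706\right) + E = \left(\left(-98 - 468\right) - 1207706\right) + \frac{1}{1114963} = \left(-566 - 1207706\right) + \frac{1}{1114963} = -1208272 + \frac{1}{1114963} = - \frac{1347178573935}{1114963}$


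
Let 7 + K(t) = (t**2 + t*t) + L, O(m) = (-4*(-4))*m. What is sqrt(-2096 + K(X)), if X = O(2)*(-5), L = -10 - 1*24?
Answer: sqrt(49063) ≈ 221.50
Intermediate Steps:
L = -34 (L = -10 - 24 = -34)
O(m) = 16*m
X = -160 (X = (16*2)*(-5) = 32*(-5) = -160)
K(t) = -41 + 2*t**2 (K(t) = -7 + ((t**2 + t*t) - 34) = -7 + ((t**2 + t**2) - 34) = -7 + (2*t**2 - 34) = -7 + (-34 + 2*t**2) = -41 + 2*t**2)
sqrt(-2096 + K(X)) = sqrt(-2096 + (-41 + 2*(-160)**2)) = sqrt(-2096 + (-41 + 2*25600)) = sqrt(-2096 + (-41 + 51200)) = sqrt(-2096 + 51159) = sqrt(49063)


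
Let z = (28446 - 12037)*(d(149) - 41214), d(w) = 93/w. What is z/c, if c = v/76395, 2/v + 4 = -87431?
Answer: 673064713575660530025/298 ≈ 2.2586e+18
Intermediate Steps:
v = -2/87435 (v = 2/(-4 - 87431) = 2/(-87435) = 2*(-1/87435) = -2/87435 ≈ -2.2874e-5)
z = -100764272337/149 (z = (28446 - 12037)*(93/149 - 41214) = 16409*(93*(1/149) - 41214) = 16409*(93/149 - 41214) = 16409*(-6140793/149) = -100764272337/149 ≈ -6.7627e+8)
c = -2/6679596825 (c = -2/87435/76395 = -2/87435*1/76395 = -2/6679596825 ≈ -2.9942e-10)
z/c = -100764272337/(149*(-2/6679596825)) = -100764272337/149*(-6679596825/2) = 673064713575660530025/298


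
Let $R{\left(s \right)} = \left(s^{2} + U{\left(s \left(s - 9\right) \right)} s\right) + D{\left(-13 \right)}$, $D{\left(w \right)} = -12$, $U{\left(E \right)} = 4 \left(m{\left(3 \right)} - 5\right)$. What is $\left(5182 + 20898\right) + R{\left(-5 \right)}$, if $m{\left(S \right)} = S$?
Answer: $26133$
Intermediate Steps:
$U{\left(E \right)} = -8$ ($U{\left(E \right)} = 4 \left(3 - 5\right) = 4 \left(-2\right) = -8$)
$R{\left(s \right)} = -12 + s^{2} - 8 s$ ($R{\left(s \right)} = \left(s^{2} - 8 s\right) - 12 = -12 + s^{2} - 8 s$)
$\left(5182 + 20898\right) + R{\left(-5 \right)} = \left(5182 + 20898\right) - \left(-28 - 25\right) = 26080 + \left(-12 + 25 + 40\right) = 26080 + 53 = 26133$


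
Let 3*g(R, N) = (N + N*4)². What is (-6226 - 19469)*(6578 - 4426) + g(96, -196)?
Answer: -164926520/3 ≈ -5.4975e+7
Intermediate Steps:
g(R, N) = 25*N²/3 (g(R, N) = (N + N*4)²/3 = (N + 4*N)²/3 = (5*N)²/3 = (25*N²)/3 = 25*N²/3)
(-6226 - 19469)*(6578 - 4426) + g(96, -196) = (-6226 - 19469)*(6578 - 4426) + (25/3)*(-196)² = -25695*2152 + (25/3)*38416 = -55295640 + 960400/3 = -164926520/3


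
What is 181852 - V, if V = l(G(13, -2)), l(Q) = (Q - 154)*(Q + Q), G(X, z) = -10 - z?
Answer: 179260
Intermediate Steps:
l(Q) = 2*Q*(-154 + Q) (l(Q) = (-154 + Q)*(2*Q) = 2*Q*(-154 + Q))
V = 2592 (V = 2*(-10 - 1*(-2))*(-154 + (-10 - 1*(-2))) = 2*(-10 + 2)*(-154 + (-10 + 2)) = 2*(-8)*(-154 - 8) = 2*(-8)*(-162) = 2592)
181852 - V = 181852 - 1*2592 = 181852 - 2592 = 179260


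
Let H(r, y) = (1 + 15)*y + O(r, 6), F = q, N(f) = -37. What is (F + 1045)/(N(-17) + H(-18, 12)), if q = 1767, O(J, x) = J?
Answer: 2812/137 ≈ 20.526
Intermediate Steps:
F = 1767
H(r, y) = r + 16*y (H(r, y) = (1 + 15)*y + r = 16*y + r = r + 16*y)
(F + 1045)/(N(-17) + H(-18, 12)) = (1767 + 1045)/(-37 + (-18 + 16*12)) = 2812/(-37 + (-18 + 192)) = 2812/(-37 + 174) = 2812/137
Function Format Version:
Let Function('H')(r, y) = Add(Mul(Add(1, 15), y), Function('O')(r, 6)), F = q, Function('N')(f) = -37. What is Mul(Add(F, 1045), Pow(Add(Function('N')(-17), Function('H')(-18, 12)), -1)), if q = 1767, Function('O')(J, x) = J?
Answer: Rational(2812, 137) ≈ 20.526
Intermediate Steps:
F = 1767
Function('H')(r, y) = Add(r, Mul(16, y)) (Function('H')(r, y) = Add(Mul(Add(1, 15), y), r) = Add(Mul(16, y), r) = Add(r, Mul(16, y)))
Mul(Add(F, 1045), Pow(Add(Function('N')(-17), Function('H')(-18, 12)), -1)) = Mul(Add(1767, 1045), Pow(Add(-37, Add(-18, Mul(16, 12))), -1)) = Mul(2812, Pow(Add(-37, Add(-18, 192)), -1)) = Mul(2812, Pow(Add(-37, 174), -1)) = Mul(2812, Pow(137, -1)) = Mul(2812, Rational(1, 137)) = Rational(2812, 137)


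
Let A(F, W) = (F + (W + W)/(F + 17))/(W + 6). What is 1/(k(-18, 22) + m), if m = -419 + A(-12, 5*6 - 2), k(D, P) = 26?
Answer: -85/33407 ≈ -0.0025444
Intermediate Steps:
A(F, W) = (F + 2*W/(17 + F))/(6 + W) (A(F, W) = (F + (2*W)/(17 + F))/(6 + W) = (F + 2*W/(17 + F))/(6 + W))
m = -35617/85 (m = -419 + ((-12)² + 2*(5*6 - 2) + 17*(-12))/(102 + 6*(-12) + 17*(5*6 - 2) - 12*(5*6 - 2)) = -419 + (144 + 2*(30 - 2) - 204)/(102 - 72 + 17*(30 - 2) - 12*(30 - 2)) = -419 + (144 + 2*28 - 204)/(102 - 72 + 17*28 - 12*28) = -419 + (144 + 56 - 204)/(102 - 72 + 476 - 336) = -419 - 4/170 = -419 + (1/170)*(-4) = -419 - 2/85 = -35617/85 ≈ -419.02)
1/(k(-18, 22) + m) = 1/(26 - 35617/85) = 1/(-33407/85) = -85/33407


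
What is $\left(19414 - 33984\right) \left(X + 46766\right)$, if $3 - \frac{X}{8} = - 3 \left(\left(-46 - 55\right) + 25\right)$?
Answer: $-655154620$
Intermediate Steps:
$X = -1800$ ($X = 24 - 8 \left(- 3 \left(\left(-46 - 55\right) + 25\right)\right) = 24 - 8 \left(- 3 \left(-101 + 25\right)\right) = 24 - 8 \left(\left(-3\right) \left(-76\right)\right) = 24 - 1824 = -1800$)
$\left(19414 - 33984\right) \left(X + 46766\right) = \left(19414 - 33984\right) \left(-1800 + 46766\right) = \left(-14570\right) 44966 = -655154620$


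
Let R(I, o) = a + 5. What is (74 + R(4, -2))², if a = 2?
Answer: 6561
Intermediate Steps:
R(I, o) = 7 (R(I, o) = 2 + 5 = 7)
(74 + R(4, -2))² = (74 + 7)² = 81² = 6561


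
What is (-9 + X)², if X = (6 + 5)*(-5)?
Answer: 4096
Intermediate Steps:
X = -55 (X = 11*(-5) = -55)
(-9 + X)² = (-9 - 55)² = (-64)² = 4096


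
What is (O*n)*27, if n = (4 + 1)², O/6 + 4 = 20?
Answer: 64800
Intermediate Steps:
O = 96 (O = -24 + 6*20 = -24 + 120 = 96)
n = 25 (n = 5² = 25)
(O*n)*27 = (96*25)*27 = 2400*27 = 64800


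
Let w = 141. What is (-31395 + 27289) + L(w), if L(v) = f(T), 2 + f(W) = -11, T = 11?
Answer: -4119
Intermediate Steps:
f(W) = -13 (f(W) = -2 - 11 = -13)
L(v) = -13
(-31395 + 27289) + L(w) = (-31395 + 27289) - 13 = -4106 - 13 = -4119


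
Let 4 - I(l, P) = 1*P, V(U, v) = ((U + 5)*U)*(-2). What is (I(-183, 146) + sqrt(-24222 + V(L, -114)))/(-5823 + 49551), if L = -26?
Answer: -71/21864 + I*sqrt(25314)/43728 ≈ -0.0032473 + 0.0036385*I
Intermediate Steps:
V(U, v) = -2*U*(5 + U) (V(U, v) = ((5 + U)*U)*(-2) = (U*(5 + U))*(-2) = -2*U*(5 + U))
I(l, P) = 4 - P
(I(-183, 146) + sqrt(-24222 + V(L, -114)))/(-5823 + 49551) = ((4 - 1*146) + sqrt(-24222 - 2*(-26)*(5 - 26)))/(-5823 + 49551) = ((4 - 146) + sqrt(-24222 - 2*(-26)*(-21)))/43728 = (-142 + sqrt(-24222 - 1092))*(1/43728) = (-142 + sqrt(-25314))*(1/43728) = (-142 + I*sqrt(25314))*(1/43728) = -71/21864 + I*sqrt(25314)/43728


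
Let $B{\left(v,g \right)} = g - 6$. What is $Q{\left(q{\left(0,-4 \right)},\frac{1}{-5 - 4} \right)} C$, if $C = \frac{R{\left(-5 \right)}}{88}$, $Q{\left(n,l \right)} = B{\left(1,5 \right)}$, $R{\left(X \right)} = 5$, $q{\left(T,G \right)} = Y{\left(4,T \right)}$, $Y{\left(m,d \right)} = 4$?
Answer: $- \frac{5}{88} \approx -0.056818$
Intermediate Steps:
$B{\left(v,g \right)} = -6 + g$ ($B{\left(v,g \right)} = g - 6 = -6 + g$)
$q{\left(T,G \right)} = 4$
$Q{\left(n,l \right)} = -1$ ($Q{\left(n,l \right)} = -6 + 5 = -1$)
$C = \frac{5}{88} \approx 0.056818$
$Q{\left(q{\left(0,-4 \right)},\frac{1}{-5 - 4} \right)} C = \left(-1\right) \frac{5}{88} = - \frac{5}{88}$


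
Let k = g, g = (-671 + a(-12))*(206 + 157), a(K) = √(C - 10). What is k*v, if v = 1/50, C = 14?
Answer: -242847/50 ≈ -4856.9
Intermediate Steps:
a(K) = 2 (a(K) = √(14 - 10) = √4 = 2)
v = 1/50 ≈ 0.020000
g = -242847 (g = (-671 + 2)*(206 + 157) = -669*363 = -242847)
k = -242847
k*v = -242847*1/50 = -242847/50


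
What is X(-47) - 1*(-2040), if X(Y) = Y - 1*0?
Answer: 1993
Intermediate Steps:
X(Y) = Y (X(Y) = Y + 0 = Y)
X(-47) - 1*(-2040) = -47 - 1*(-2040) = -47 + 2040 = 1993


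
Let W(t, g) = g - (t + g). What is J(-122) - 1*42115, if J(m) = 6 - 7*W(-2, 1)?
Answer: -42123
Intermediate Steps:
W(t, g) = -t (W(t, g) = g - (g + t) = g + (-g - t) = -t)
J(m) = -8 (J(m) = 6 - (-7)*(-2) = 6 - 7*2 = 6 - 14 = -8)
J(-122) - 1*42115 = -8 - 1*42115 = -8 - 42115 = -42123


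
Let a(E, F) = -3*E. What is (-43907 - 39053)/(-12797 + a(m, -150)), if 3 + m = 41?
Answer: 82960/12911 ≈ 6.4255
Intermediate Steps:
m = 38 (m = -3 + 41 = 38)
(-43907 - 39053)/(-12797 + a(m, -150)) = (-43907 - 39053)/(-12797 - 3*38) = -82960/(-12797 - 114) = -82960/(-12911) = -82960*(-1/12911) = 82960/12911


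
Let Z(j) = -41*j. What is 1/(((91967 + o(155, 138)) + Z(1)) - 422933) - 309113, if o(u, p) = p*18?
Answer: -101550730100/328523 ≈ -3.0911e+5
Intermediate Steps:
o(u, p) = 18*p
1/(((91967 + o(155, 138)) + Z(1)) - 422933) - 309113 = 1/(((91967 + 18*138) - 41*1) - 422933) - 309113 = 1/(((91967 + 2484) - 41) - 422933) - 309113 = 1/((94451 - 41) - 422933) - 309113 = 1/(94410 - 422933) - 309113 = 1/(-328523) - 309113 = -1/328523 - 309113 = -101550730100/328523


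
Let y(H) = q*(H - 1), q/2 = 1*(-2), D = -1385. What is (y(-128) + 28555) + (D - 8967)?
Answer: 18719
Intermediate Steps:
q = -4 (q = 2*(1*(-2)) = 2*(-2) = -4)
y(H) = 4 - 4*H (y(H) = -4*(H - 1) = -4*(-1 + H) = 4 - 4*H)
(y(-128) + 28555) + (D - 8967) = ((4 - 4*(-128)) + 28555) + (-1385 - 8967) = ((4 + 512) + 28555) - 10352 = (516 + 28555) - 10352 = 29071 - 10352 = 18719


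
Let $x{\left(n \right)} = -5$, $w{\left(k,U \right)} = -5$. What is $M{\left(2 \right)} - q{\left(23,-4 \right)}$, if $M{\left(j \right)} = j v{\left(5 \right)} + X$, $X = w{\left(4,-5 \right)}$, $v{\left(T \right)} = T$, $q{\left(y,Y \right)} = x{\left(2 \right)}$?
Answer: $10$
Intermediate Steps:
$q{\left(y,Y \right)} = -5$
$X = -5$
$M{\left(j \right)} = -5 + 5 j$ ($M{\left(j \right)} = j 5 - 5 = 5 j - 5 = -5 + 5 j$)
$M{\left(2 \right)} - q{\left(23,-4 \right)} = \left(-5 + 5 \cdot 2\right) - -5 = \left(-5 + 10\right) + 5 = 5 + 5 = 10$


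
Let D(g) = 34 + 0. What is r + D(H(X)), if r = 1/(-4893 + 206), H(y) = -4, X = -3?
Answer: 159357/4687 ≈ 34.000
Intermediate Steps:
D(g) = 34
r = -1/4687 (r = 1/(-4687) = -1/4687 ≈ -0.00021336)
r + D(H(X)) = -1/4687 + 34 = 159357/4687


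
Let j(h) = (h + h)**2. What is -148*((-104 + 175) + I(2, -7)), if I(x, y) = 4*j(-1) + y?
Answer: -11840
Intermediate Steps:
j(h) = 4*h**2 (j(h) = (2*h)**2 = 4*h**2)
I(x, y) = 16 + y (I(x, y) = 4*(4*(-1)**2) + y = 4*(4*1) + y = 4*4 + y = 16 + y)
-148*((-104 + 175) + I(2, -7)) = -148*((-104 + 175) + (16 - 7)) = -148*(71 + 9) = -148*80 = -11840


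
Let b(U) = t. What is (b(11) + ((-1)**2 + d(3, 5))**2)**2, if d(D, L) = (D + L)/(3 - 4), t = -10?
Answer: 1521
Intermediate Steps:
b(U) = -10
d(D, L) = -D - L (d(D, L) = (D + L)/(-1) = (D + L)*(-1) = -D - L)
(b(11) + ((-1)**2 + d(3, 5))**2)**2 = (-10 + ((-1)**2 + (-1*3 - 1*5))**2)**2 = (-10 + (1 + (-3 - 5))**2)**2 = (-10 + (1 - 8)**2)**2 = (-10 + (-7)**2)**2 = (-10 + 49)**2 = 39**2 = 1521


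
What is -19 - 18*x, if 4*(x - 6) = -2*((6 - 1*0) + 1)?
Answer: -64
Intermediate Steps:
x = 5/2 (x = 6 + (-2*((6 - 1*0) + 1))/4 = 6 + (-2*((6 + 0) + 1))/4 = 6 + (-2*(6 + 1))/4 = 6 + (-2*7)/4 = 6 + (1/4)*(-14) = 6 - 7/2 = 5/2 ≈ 2.5000)
-19 - 18*x = -19 - 18*5/2 = -19 - 45 = -64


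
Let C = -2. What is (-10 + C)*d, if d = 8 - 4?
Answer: -48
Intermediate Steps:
d = 4
(-10 + C)*d = (-10 - 2)*4 = -12*4 = -48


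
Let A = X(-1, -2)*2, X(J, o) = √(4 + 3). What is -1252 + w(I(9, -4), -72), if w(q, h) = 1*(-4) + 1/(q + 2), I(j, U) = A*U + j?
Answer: -410723/327 - 8*√7/327 ≈ -1256.1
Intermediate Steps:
X(J, o) = √7
A = 2*√7 (A = √7*2 = 2*√7 ≈ 5.2915)
I(j, U) = j + 2*U*√7 (I(j, U) = (2*√7)*U + j = 2*U*√7 + j = j + 2*U*√7)
w(q, h) = -4 + 1/(2 + q)
-1252 + w(I(9, -4), -72) = -1252 + (-7 - 4*(9 + 2*(-4)*√7))/(2 + (9 + 2*(-4)*√7)) = -1252 + (-7 - 4*(9 - 8*√7))/(2 + (9 - 8*√7)) = -1252 + (-7 + (-36 + 32*√7))/(11 - 8*√7) = -1252 + (-43 + 32*√7)/(11 - 8*√7)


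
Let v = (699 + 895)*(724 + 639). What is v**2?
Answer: 4720286354884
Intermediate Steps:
v = 2172622 (v = 1594*1363 = 2172622)
v**2 = 2172622**2 = 4720286354884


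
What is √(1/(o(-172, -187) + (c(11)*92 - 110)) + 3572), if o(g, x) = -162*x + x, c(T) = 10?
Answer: 5*√136573405057/30917 ≈ 59.766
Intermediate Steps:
o(g, x) = -161*x
√(1/(o(-172, -187) + (c(11)*92 - 110)) + 3572) = √(1/(-161*(-187) + (10*92 - 110)) + 3572) = √(1/(30107 + (920 - 110)) + 3572) = √(1/(30107 + 810) + 3572) = √(1/30917 + 3572) = √(110435525/30917) = 5*√136573405057/30917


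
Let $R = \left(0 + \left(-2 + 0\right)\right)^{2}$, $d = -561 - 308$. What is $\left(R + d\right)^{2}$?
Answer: $748225$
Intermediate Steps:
$d = -869$
$R = 4$ ($R = \left(0 - 2\right)^{2} = \left(-2\right)^{2} = 4$)
$\left(R + d\right)^{2} = \left(4 - 869\right)^{2} = \left(-865\right)^{2} = 748225$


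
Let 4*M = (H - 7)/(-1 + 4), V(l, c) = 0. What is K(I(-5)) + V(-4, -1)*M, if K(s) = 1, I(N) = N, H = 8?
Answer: 1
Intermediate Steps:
M = 1/12 (M = ((8 - 7)/(-1 + 4))/4 = (1/3)/4 = (1*(⅓))/4 = (¼)*(⅓) = 1/12 ≈ 0.083333)
K(I(-5)) + V(-4, -1)*M = 1 + 0*(1/12) = 1 + 0 = 1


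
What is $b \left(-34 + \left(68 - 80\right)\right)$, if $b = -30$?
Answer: $1380$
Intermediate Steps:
$b \left(-34 + \left(68 - 80\right)\right) = - 30 \left(-34 + \left(68 - 80\right)\right) = - 30 \left(-34 - 12\right) = \left(-30\right) \left(-46\right) = 1380$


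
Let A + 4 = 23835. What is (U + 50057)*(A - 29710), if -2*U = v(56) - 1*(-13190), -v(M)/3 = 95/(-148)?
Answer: -75630201493/296 ≈ -2.5551e+8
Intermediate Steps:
A = 23831 (A = -4 + 23835 = 23831)
v(M) = 285/148 (v(M) = -285/(-148) = -285*(-1)/148 = -3*(-95/148) = 285/148)
U = -1952405/296 (U = -(285/148 - 1*(-13190))/2 = -(285/148 + 13190)/2 = -½*1952405/148 = -1952405/296 ≈ -6596.0)
(U + 50057)*(A - 29710) = (-1952405/296 + 50057)*(23831 - 29710) = (12864467/296)*(-5879) = -75630201493/296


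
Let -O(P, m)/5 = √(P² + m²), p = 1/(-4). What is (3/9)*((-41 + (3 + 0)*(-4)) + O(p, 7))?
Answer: -53/3 - 5*√785/12 ≈ -29.341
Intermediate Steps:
p = -¼ ≈ -0.25000
O(P, m) = -5*√(P² + m²)
(3/9)*((-41 + (3 + 0)*(-4)) + O(p, 7)) = (3/9)*((-41 + (3 + 0)*(-4)) - 5*√((-¼)² + 7²)) = (3*(⅑))*((-41 + 3*(-4)) - 5*√(1/16 + 49)) = ((-41 - 12) - 5*√785/4)/3 = (-53 - 5*√785/4)/3 = -53/3 - 5*√785/12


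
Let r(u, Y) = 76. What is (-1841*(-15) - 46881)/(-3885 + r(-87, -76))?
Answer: 1482/293 ≈ 5.0580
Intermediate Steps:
(-1841*(-15) - 46881)/(-3885 + r(-87, -76)) = (-1841*(-15) - 46881)/(-3885 + 76) = (27615 - 46881)/(-3809) = -19266*(-1/3809) = 1482/293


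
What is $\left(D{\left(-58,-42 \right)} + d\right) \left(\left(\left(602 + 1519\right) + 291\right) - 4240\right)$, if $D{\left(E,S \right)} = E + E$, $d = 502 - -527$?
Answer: $-1668964$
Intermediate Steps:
$d = 1029$ ($d = 502 + 527 = 1029$)
$D{\left(E,S \right)} = 2 E$
$\left(D{\left(-58,-42 \right)} + d\right) \left(\left(\left(602 + 1519\right) + 291\right) - 4240\right) = \left(2 \left(-58\right) + 1029\right) \left(\left(\left(602 + 1519\right) + 291\right) - 4240\right) = \left(-116 + 1029\right) \left(\left(2121 + 291\right) - 4240\right) = 913 \left(2412 - 4240\right) = 913 \left(-1828\right) = -1668964$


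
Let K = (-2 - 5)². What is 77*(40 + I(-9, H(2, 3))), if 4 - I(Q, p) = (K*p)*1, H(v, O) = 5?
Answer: -15477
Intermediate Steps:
K = 49 (K = (-7)² = 49)
I(Q, p) = 4 - 49*p
77*(40 + I(-9, H(2, 3))) = 77*(40 + (4 - 49*5)) = 77*(40 + (4 - 245)) = 77*(40 - 241) = 77*(-201) = -15477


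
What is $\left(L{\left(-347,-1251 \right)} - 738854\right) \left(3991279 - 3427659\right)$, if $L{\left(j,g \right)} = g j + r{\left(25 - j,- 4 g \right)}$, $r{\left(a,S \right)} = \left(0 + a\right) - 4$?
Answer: $-171559728180$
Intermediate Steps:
$r{\left(a,S \right)} = -4 + a$ ($r{\left(a,S \right)} = a - 4 = -4 + a$)
$L{\left(j,g \right)} = 21 - j + g j$ ($L{\left(j,g \right)} = g j - \left(-21 + j\right) = 21 - j + g j$)
$\left(L{\left(-347,-1251 \right)} - 738854\right) \left(3991279 - 3427659\right) = \left(\left(21 - -347 - -434097\right) - 738854\right) \left(3991279 - 3427659\right) = \left(\left(21 + 347 + 434097\right) - 738854\right) 563620 = \left(434465 - 738854\right) 563620 = \left(-304389\right) 563620 = -171559728180$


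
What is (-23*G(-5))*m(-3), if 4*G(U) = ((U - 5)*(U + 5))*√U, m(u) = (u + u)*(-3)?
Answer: 0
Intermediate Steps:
m(u) = -6*u (m(u) = (2*u)*(-3) = -6*u)
G(U) = √U*(-5 + U)*(5 + U)/4 (G(U) = (((U - 5)*(U + 5))*√U)/4 = (((-5 + U)*(5 + U))*√U)/4 = (√U*(-5 + U)*(5 + U))/4 = √U*(-5 + U)*(5 + U)/4)
(-23*G(-5))*m(-3) = (-23*√(-5)*(-25 + (-5)²)/4)*(-6*(-3)) = -23*I*√5*(-25 + 25)/4*18 = -23*I*√5*0/4*18 = -23*0*18 = 0*18 = 0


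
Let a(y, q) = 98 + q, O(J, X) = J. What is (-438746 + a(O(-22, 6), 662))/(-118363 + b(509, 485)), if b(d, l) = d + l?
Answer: 437986/117369 ≈ 3.7317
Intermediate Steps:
(-438746 + a(O(-22, 6), 662))/(-118363 + b(509, 485)) = (-438746 + (98 + 662))/(-118363 + (509 + 485)) = (-438746 + 760)/(-118363 + 994) = -437986/(-117369) = -437986*(-1/117369) = 437986/117369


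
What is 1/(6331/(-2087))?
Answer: -2087/6331 ≈ -0.32965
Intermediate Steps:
1/(6331/(-2087)) = 1/(6331*(-1/2087)) = 1/(-6331/2087) = -2087/6331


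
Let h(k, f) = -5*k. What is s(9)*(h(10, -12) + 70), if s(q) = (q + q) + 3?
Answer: 420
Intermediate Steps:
s(q) = 3 + 2*q (s(q) = 2*q + 3 = 3 + 2*q)
s(9)*(h(10, -12) + 70) = (3 + 2*9)*(-5*10 + 70) = (3 + 18)*(-50 + 70) = 21*20 = 420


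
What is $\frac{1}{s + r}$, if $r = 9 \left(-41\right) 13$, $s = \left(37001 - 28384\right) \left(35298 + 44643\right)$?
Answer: $\frac{1}{688846800} \approx 1.4517 \cdot 10^{-9}$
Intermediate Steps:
$s = 688851597$ ($s = 8617 \cdot 79941 = 688851597$)
$r = -4797$ ($r = \left(-369\right) 13 = -4797$)
$\frac{1}{s + r} = \frac{1}{688851597 - 4797} = \frac{1}{688846800}$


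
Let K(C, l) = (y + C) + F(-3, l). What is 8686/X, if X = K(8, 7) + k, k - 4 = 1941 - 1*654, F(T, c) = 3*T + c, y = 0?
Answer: 8686/1297 ≈ 6.6970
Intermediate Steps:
F(T, c) = c + 3*T
k = 1291 (k = 4 + (1941 - 1*654) = 4 + (1941 - 654) = 4 + 1287 = 1291)
K(C, l) = -9 + C + l (K(C, l) = (0 + C) + (l + 3*(-3)) = C + (l - 9) = C + (-9 + l) = -9 + C + l)
X = 1297 (X = (-9 + 8 + 7) + 1291 = 6 + 1291 = 1297)
8686/X = 8686/1297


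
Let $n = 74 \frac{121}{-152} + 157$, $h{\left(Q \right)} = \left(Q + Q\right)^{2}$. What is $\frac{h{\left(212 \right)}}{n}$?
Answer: $\frac{13662976}{7455} \approx 1832.7$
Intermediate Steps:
$h{\left(Q \right)} = 4 Q^{2}$ ($h{\left(Q \right)} = \left(2 Q\right)^{2} = 4 Q^{2}$)
$n = \frac{7455}{76}$ ($n = 74 \cdot 121 \left(- \frac{1}{152}\right) + 157 = 74 \left(- \frac{121}{152}\right) + 157 = - \frac{4477}{76} + 157 = \frac{7455}{76} \approx 98.092$)
$\frac{h{\left(212 \right)}}{n} = \frac{4 \cdot 212^{2}}{\frac{7455}{76}} = 4 \cdot 44944 \cdot \frac{76}{7455} = 179776 \cdot \frac{76}{7455} = \frac{13662976}{7455}$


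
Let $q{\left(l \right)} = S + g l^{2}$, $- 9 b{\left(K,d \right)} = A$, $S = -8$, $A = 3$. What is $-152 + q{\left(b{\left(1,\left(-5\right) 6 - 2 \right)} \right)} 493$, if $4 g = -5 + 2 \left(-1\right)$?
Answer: $- \frac{150907}{36} \approx -4191.9$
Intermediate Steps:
$b{\left(K,d \right)} = - \frac{1}{3}$ ($b{\left(K,d \right)} = \left(- \frac{1}{9}\right) 3 = - \frac{1}{3}$)
$g = - \frac{7}{4}$ ($g = \frac{-5 + 2 \left(-1\right)}{4} = \frac{-5 - 2}{4} = \frac{1}{4} \left(-7\right) = - \frac{7}{4} \approx -1.75$)
$q{\left(l \right)} = -8 - \frac{7 l^{2}}{4}$
$-152 + q{\left(b{\left(1,\left(-5\right) 6 - 2 \right)} \right)} 493 = -152 + \left(-8 - \frac{7 \left(- \frac{1}{3}\right)^{2}}{4}\right) 493 = -152 + \left(-8 - \frac{7}{36}\right) 493 = -152 - \frac{145435}{36} = - \frac{150907}{36}$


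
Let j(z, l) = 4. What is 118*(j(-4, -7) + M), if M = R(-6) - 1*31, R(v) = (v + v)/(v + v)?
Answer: -3068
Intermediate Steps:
R(v) = 1 (R(v) = (2*v)/((2*v)) = (2*v)*(1/(2*v)) = 1)
M = -30 (M = 1 - 1*31 = 1 - 31 = -30)
118*(j(-4, -7) + M) = 118*(4 - 30) = 118*(-26) = -3068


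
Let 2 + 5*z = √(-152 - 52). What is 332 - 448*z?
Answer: 2556/5 - 896*I*√51/5 ≈ 511.2 - 1279.7*I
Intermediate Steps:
z = -⅖ + 2*I*√51/5 (z = -⅖ + √(-152 - 52)/5 = -⅖ + √(-204)/5 = -⅖ + (2*I*√51)/5 = -⅖ + 2*I*√51/5 ≈ -0.4 + 2.8566*I)
332 - 448*z = 332 - 448*(-⅖ + 2*I*√51/5) = 332 + (896/5 - 896*I*√51/5) = 2556/5 - 896*I*√51/5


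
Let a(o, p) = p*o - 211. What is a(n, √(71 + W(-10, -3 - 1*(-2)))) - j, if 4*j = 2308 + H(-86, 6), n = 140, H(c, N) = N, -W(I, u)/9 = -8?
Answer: -1579/2 + 140*√143 ≈ 884.66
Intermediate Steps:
W(I, u) = 72 (W(I, u) = -9*(-8) = 72)
a(o, p) = -211 + o*p (a(o, p) = o*p - 211 = -211 + o*p)
j = 1157/2 (j = (2308 + 6)/4 = (¼)*2314 = 1157/2 ≈ 578.50)
a(n, √(71 + W(-10, -3 - 1*(-2)))) - j = (-211 + 140*√(71 + 72)) - 1*1157/2 = (-211 + 140*√143) - 1157/2 = -1579/2 + 140*√143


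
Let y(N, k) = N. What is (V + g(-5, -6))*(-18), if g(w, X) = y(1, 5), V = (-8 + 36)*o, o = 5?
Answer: -2538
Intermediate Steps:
V = 140 (V = (-8 + 36)*5 = 28*5 = 140)
g(w, X) = 1
(V + g(-5, -6))*(-18) = (140 + 1)*(-18) = 141*(-18) = -2538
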